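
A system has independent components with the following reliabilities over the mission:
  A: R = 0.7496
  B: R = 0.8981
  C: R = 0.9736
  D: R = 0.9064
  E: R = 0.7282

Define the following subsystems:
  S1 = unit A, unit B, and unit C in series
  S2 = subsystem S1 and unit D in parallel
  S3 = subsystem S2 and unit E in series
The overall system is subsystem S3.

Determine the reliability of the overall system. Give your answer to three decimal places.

Series (A, B, and C): 0.74960 × 0.89810 × 0.97360 = 0.65544
Parallel ([0.65544] and D): 1 − (1 − 0.65544)(1 − 0.90640) = 0.96775
Series ([0.96775] and E): 0.96775 × 0.72820 = 0.705

0.705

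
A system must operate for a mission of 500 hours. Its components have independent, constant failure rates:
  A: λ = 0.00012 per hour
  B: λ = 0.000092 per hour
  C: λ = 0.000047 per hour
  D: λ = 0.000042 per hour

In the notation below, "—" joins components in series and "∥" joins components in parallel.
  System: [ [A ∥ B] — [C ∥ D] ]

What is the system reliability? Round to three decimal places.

0.997

R(A) = exp(−0.00012 × 500) = 0.94176
R(B) = exp(−0.000092 × 500) = 0.95504
R(C) = exp(−0.000047 × 500) = 0.97677
R(D) = exp(−0.000042 × 500) = 0.97922
Parallel (A and B): 1 − (1 − 0.94176)(1 − 0.95504) = 0.99738
Parallel (C and D): 1 − (1 − 0.97677)(1 − 0.97922) = 0.99952
Series ([0.99738] and [0.99952]): 0.99738 × 0.99952 = 0.997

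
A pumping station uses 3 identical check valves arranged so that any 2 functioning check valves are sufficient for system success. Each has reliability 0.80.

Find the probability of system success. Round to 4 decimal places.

0.8960

R = Σ_{i=2}^{3} C(3,i) p^i (1−p)^{3−i} with p = 0.80
C(3,2)·0.80^2·0.20^1 = 0.384000
C(3,3)·0.80^3·0.20^0 = 0.512000
Sum = 0.8960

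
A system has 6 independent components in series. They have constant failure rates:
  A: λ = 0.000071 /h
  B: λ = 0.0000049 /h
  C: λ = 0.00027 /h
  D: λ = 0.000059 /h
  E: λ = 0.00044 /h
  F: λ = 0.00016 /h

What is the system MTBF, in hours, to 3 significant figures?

Series of exponential components: λ_sys = Σ λ_i
λ_sys = 0.000071 + 0.0000049 + 0.00027 + 0.000059 + 0.00044 + 0.00016 = 1.0049e-03 /h
MTBF = 1 / λ_sys = 995 h

995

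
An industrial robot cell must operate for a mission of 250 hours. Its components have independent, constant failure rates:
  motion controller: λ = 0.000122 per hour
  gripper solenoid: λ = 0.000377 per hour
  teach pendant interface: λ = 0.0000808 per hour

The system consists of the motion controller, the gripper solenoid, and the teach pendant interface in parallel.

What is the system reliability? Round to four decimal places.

0.9999

R(motion controller) = exp(−0.000122 × 250) = 0.969960
R(gripper solenoid) = exp(−0.000377 × 250) = 0.910055
R(teach pendant interface) = exp(−0.0000808 × 250) = 0.980003
Parallel (motion controller, gripper solenoid, and teach pendant interface): 1 − (1 − 0.969960)(1 − 0.910055)(1 − 0.980003) = 0.9999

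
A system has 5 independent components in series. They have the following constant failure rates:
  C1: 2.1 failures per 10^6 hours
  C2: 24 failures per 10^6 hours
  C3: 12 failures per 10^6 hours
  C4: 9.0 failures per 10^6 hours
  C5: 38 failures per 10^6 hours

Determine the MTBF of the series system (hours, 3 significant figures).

11800

Series of exponential components: λ_sys = Σ λ_i
λ_sys = 0.0000021 + 0.000024 + 0.000012 + 0.0000090 + 0.000038 = 8.5100e-05 /h
MTBF = 1 / λ_sys = 11800 h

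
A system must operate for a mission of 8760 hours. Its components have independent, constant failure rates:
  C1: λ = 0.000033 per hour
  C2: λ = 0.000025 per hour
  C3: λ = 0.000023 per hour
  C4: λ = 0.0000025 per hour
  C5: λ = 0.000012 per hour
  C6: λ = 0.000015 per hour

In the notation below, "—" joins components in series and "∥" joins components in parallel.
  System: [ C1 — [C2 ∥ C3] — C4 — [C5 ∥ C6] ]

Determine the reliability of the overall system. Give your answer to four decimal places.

R(C1) = exp(−0.000033 × 8760) = 0.748952
R(C2) = exp(−0.000025 × 8760) = 0.803322
R(C3) = exp(−0.000023 × 8760) = 0.817520
R(C4) = exp(−0.0000025 × 8760) = 0.978338
R(C5) = exp(−0.000012 × 8760) = 0.900216
R(C6) = exp(−0.000015 × 8760) = 0.876867
Parallel (C2 and C3): 1 − (1 − 0.803322)(1 − 0.817520) = 0.964110
Parallel (C5 and C6): 1 − (1 − 0.900216)(1 − 0.876867) = 0.987713
Series (C1, [0.964110], C4, and [0.987713]): 0.748952 × 0.964110 × 0.978338 × 0.987713 = 0.6978

0.6978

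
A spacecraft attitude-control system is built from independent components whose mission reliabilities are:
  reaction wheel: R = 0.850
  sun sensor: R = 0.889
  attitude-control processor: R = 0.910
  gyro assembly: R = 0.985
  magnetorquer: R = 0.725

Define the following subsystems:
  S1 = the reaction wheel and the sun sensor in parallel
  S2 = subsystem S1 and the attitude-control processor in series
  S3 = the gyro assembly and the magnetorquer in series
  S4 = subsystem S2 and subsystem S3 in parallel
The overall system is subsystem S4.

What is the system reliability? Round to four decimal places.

0.9699

Parallel (reaction wheel and sun sensor): 1 − (1 − 0.850000)(1 − 0.889000) = 0.983350
Series ([0.983350] and attitude-control processor): 0.983350 × 0.910000 = 0.894849
Series (gyro assembly and magnetorquer): 0.985000 × 0.725000 = 0.714125
Parallel ([0.894849] and [0.714125]): 1 − (1 − 0.894849)(1 − 0.714125) = 0.9699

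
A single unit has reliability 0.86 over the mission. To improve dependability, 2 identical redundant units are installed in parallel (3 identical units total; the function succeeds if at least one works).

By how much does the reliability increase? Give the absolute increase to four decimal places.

0.1373

R_before = 0.86
R_after = 1 − (1 − 0.86)^3 = 0.9973
ΔR = 0.9973 − 0.86 = 0.1373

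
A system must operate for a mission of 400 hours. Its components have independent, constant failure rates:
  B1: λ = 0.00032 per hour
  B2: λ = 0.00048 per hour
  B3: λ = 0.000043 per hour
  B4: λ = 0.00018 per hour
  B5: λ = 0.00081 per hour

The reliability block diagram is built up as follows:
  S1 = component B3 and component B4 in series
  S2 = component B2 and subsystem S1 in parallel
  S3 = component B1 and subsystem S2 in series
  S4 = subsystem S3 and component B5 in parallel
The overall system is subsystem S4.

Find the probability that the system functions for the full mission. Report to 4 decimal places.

0.9631

R(B1) = exp(−0.00032 × 400) = 0.879853
R(B2) = exp(−0.00048 × 400) = 0.825307
R(B3) = exp(−0.000043 × 400) = 0.982947
R(B4) = exp(−0.00018 × 400) = 0.930531
R(B5) = exp(−0.00081 × 400) = 0.723250
Series (B3 and B4): 0.982947 × 0.930531 = 0.914663
Parallel (B2 and [0.914663]): 1 − (1 − 0.825307)(1 − 0.914663) = 0.985092
Series (B1 and [0.985092]): 0.879853 × 0.985092 = 0.866736
Parallel ([0.866736] and B5): 1 − (1 − 0.866736)(1 − 0.723250) = 0.9631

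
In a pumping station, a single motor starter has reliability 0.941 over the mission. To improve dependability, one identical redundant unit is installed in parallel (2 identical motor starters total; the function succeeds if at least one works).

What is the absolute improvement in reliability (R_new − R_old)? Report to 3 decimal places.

0.056

R_before = 0.941
R_after = 1 − (1 − 0.941)^2 = 0.997
ΔR = 0.997 − 0.941 = 0.056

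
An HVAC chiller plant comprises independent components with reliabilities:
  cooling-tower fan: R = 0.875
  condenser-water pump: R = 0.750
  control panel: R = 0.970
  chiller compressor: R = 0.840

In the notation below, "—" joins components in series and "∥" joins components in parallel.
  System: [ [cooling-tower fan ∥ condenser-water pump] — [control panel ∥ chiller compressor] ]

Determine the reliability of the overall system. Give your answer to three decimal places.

0.964

Parallel (cooling-tower fan and condenser-water pump): 1 − (1 − 0.87500)(1 − 0.75000) = 0.96875
Parallel (control panel and chiller compressor): 1 − (1 − 0.97000)(1 − 0.84000) = 0.99520
Series ([0.96875] and [0.99520]): 0.96875 × 0.99520 = 0.964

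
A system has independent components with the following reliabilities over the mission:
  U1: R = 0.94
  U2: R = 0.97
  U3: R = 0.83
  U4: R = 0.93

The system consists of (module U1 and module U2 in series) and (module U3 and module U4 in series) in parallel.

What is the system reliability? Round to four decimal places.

Series (U1 and U2): 0.940000 × 0.970000 = 0.911800
Series (U3 and U4): 0.830000 × 0.930000 = 0.771900
Parallel ([0.911800] and [0.771900]): 1 − (1 − 0.911800)(1 − 0.771900) = 0.9799

0.9799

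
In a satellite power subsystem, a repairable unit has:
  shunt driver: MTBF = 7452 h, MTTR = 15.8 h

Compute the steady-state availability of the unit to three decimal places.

0.998

A(shunt driver) = MTBF/(MTBF+MTTR) = 7452/(7452+15.8) = 0.998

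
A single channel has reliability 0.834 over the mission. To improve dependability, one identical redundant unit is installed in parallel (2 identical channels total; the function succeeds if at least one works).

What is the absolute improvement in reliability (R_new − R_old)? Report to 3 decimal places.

R_before = 0.834
R_after = 1 − (1 − 0.834)^2 = 0.972
ΔR = 0.972 − 0.834 = 0.138

0.138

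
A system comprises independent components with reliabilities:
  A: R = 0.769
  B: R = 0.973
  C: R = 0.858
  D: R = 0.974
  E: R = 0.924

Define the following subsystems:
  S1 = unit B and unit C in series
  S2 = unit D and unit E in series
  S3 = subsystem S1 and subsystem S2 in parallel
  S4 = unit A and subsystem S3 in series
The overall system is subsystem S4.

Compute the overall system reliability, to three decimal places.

0.756

Series (B and C): 0.97300 × 0.85800 = 0.83483
Series (D and E): 0.97400 × 0.92400 = 0.89998
Parallel ([0.83483] and [0.89998]): 1 − (1 − 0.83483)(1 − 0.89998) = 0.98348
Series (A and [0.98348]): 0.76900 × 0.98348 = 0.756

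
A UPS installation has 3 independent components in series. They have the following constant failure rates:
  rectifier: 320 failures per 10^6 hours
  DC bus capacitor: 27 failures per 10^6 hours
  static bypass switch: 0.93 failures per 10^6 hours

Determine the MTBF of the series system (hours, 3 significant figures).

2870

Series of exponential components: λ_sys = Σ λ_i
λ_sys = 0.00032 + 0.000027 + 0.00000093 = 3.4793e-04 /h
MTBF = 1 / λ_sys = 2870 h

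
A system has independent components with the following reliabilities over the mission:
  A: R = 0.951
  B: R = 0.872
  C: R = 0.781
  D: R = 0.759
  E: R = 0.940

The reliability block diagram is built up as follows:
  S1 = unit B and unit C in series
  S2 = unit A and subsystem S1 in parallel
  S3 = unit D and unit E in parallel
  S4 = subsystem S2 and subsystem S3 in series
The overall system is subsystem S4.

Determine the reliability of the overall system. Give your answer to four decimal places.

0.9701

Series (B and C): 0.872000 × 0.781000 = 0.681032
Parallel (A and [0.681032]): 1 − (1 − 0.951000)(1 − 0.681032) = 0.984371
Parallel (D and E): 1 − (1 − 0.759000)(1 − 0.940000) = 0.985540
Series ([0.984371] and [0.985540]): 0.984371 × 0.985540 = 0.9701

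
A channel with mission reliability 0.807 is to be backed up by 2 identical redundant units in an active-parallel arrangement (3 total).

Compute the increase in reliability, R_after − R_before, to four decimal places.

R_before = 0.807
R_after = 1 − (1 − 0.807)^3 = 0.9928
ΔR = 0.9928 − 0.807 = 0.1858

0.1858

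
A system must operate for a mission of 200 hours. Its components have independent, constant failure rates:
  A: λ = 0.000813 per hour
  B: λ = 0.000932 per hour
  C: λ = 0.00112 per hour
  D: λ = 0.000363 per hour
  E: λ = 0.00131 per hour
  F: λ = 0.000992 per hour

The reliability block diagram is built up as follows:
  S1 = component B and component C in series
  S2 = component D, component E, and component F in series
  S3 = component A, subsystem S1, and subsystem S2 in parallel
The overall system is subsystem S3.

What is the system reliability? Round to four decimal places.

0.9791

R(A) = exp(−0.000813 × 200) = 0.849931
R(B) = exp(−0.000932 × 200) = 0.829942
R(C) = exp(−0.00112 × 200) = 0.799315
R(D) = exp(−0.000363 × 200) = 0.929973
R(E) = exp(−0.00131 × 200) = 0.769511
R(F) = exp(−0.000992 × 200) = 0.820042
Series (B and C): 0.829942 × 0.799315 = 0.663385
Series (D, E, and F): 0.929973 × 0.769511 × 0.820042 = 0.586842
Parallel (A, [0.663385], and [0.586842]): 1 − (1 − 0.849931)(1 − 0.663385)(1 − 0.586842) = 0.9791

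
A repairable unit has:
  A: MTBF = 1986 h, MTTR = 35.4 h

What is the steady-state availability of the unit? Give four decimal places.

A(A) = MTBF/(MTBF+MTTR) = 1986/(1986+35.4) = 0.9825

0.9825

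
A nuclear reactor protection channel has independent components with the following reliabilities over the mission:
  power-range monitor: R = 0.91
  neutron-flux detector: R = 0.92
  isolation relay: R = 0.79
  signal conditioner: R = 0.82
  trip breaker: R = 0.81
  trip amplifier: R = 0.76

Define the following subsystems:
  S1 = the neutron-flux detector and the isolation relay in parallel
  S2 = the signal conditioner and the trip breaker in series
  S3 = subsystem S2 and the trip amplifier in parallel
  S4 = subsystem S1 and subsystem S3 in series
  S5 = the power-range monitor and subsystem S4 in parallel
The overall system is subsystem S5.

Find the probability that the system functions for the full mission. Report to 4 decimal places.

0.9914

Parallel (neutron-flux detector and isolation relay): 1 − (1 − 0.920000)(1 − 0.790000) = 0.983200
Series (signal conditioner and trip breaker): 0.820000 × 0.810000 = 0.664200
Parallel ([0.664200] and trip amplifier): 1 − (1 − 0.664200)(1 − 0.760000) = 0.919408
Series ([0.983200] and [0.919408]): 0.983200 × 0.919408 = 0.903962
Parallel (power-range monitor and [0.903962]): 1 − (1 − 0.910000)(1 − 0.903962) = 0.9914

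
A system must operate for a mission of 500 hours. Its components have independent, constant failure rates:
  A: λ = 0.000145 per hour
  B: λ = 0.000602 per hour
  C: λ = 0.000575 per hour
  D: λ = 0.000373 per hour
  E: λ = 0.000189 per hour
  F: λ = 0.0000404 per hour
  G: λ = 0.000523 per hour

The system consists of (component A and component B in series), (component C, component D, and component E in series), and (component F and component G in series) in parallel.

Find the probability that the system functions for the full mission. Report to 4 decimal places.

R(A) = exp(−0.000145 × 500) = 0.930066
R(B) = exp(−0.000602 × 500) = 0.740078
R(C) = exp(−0.000575 × 500) = 0.750137
R(D) = exp(−0.000373 × 500) = 0.829859
R(E) = exp(−0.000189 × 500) = 0.909828
R(F) = exp(−0.0000404 × 500) = 0.980003
R(G) = exp(−0.000523 × 500) = 0.769896
Series (A and B): 0.930066 × 0.740078 = 0.688321
Series (C, D, and E): 0.750137 × 0.829859 × 0.909828 = 0.566375
Series (F and G): 0.980003 × 0.769896 = 0.754500
Parallel ([0.688321], [0.566375], and [0.754500]): 1 − (1 − 0.688321)(1 − 0.566375)(1 − 0.754500) = 0.9668

0.9668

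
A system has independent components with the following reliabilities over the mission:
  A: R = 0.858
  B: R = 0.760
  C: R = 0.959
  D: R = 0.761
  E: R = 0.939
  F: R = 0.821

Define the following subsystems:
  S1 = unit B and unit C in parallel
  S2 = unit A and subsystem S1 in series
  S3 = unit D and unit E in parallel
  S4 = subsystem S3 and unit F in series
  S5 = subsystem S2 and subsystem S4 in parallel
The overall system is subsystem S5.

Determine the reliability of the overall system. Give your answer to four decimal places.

0.9713

Parallel (B and C): 1 − (1 − 0.760000)(1 − 0.959000) = 0.990160
Series (A and [0.990160]): 0.858000 × 0.990160 = 0.849557
Parallel (D and E): 1 − (1 − 0.761000)(1 − 0.939000) = 0.985421
Series ([0.985421] and F): 0.985421 × 0.821000 = 0.809031
Parallel ([0.849557] and [0.809031]): 1 − (1 − 0.849557)(1 − 0.809031) = 0.9713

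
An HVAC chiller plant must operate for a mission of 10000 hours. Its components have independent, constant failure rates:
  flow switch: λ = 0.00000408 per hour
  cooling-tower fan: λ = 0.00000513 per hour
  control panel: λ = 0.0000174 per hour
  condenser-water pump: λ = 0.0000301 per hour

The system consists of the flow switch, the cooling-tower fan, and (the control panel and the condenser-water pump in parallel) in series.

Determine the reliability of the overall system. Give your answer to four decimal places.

R(flow switch) = exp(−0.00000408 × 10000) = 0.960021
R(cooling-tower fan) = exp(−0.00000513 × 10000) = 0.949994
R(control panel) = exp(−0.0000174 × 10000) = 0.840297
R(condenser-water pump) = exp(−0.0000301 × 10000) = 0.740078
Parallel (control panel and condenser-water pump): 1 − (1 − 0.840297)(1 − 0.740078) = 0.958490
Series (flow switch, cooling-tower fan, and [0.958490]): 0.960021 × 0.949994 × 0.958490 = 0.8742

0.8742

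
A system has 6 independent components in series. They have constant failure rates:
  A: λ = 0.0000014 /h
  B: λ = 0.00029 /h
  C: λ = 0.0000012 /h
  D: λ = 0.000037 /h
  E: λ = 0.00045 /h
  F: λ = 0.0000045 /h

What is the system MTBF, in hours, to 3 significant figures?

1280

Series of exponential components: λ_sys = Σ λ_i
λ_sys = 0.0000014 + 0.00029 + 0.0000012 + 0.000037 + 0.00045 + 0.0000045 = 7.8410e-04 /h
MTBF = 1 / λ_sys = 1280 h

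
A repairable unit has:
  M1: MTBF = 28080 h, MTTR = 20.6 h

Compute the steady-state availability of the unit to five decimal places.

A(M1) = MTBF/(MTBF+MTTR) = 28080/(28080+20.6) = 0.99927

0.99927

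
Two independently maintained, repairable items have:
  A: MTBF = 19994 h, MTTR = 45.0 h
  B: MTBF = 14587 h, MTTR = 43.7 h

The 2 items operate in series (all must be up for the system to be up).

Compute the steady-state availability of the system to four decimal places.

0.9948

A(A) = MTBF/(MTBF+MTTR) = 19994/(19994+45.0) = 0.997754
A(B) = MTBF/(MTBF+MTTR) = 14587/(14587+43.7) = 0.997013
Series availability: 0.997754 × 0.997013 = 0.9948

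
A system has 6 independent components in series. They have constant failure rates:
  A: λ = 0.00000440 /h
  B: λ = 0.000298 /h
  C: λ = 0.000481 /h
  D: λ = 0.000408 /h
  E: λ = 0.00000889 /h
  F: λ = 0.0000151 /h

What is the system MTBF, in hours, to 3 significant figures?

823

Series of exponential components: λ_sys = Σ λ_i
λ_sys = 0.00000440 + 0.000298 + 0.000481 + 0.000408 + 0.00000889 + 0.0000151 = 1.2154e-03 /h
MTBF = 1 / λ_sys = 823 h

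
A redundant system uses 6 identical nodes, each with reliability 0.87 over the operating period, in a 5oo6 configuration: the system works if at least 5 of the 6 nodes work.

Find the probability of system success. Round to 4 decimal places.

R = Σ_{i=5}^{6} C(6,i) p^i (1−p)^{6−i} with p = 0.87
C(6,5)·0.87^5·0.13^1 = 0.388768
C(6,6)·0.87^6·0.13^0 = 0.433626
Sum = 0.8224

0.8224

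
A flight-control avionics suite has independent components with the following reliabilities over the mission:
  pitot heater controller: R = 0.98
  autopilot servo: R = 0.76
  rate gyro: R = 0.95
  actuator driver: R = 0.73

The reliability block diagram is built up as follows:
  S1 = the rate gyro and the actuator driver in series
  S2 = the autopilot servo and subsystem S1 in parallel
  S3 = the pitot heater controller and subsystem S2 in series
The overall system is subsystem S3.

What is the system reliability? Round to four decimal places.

0.9079

Series (rate gyro and actuator driver): 0.950000 × 0.730000 = 0.693500
Parallel (autopilot servo and [0.693500]): 1 − (1 − 0.760000)(1 − 0.693500) = 0.926440
Series (pitot heater controller and [0.926440]): 0.980000 × 0.926440 = 0.9079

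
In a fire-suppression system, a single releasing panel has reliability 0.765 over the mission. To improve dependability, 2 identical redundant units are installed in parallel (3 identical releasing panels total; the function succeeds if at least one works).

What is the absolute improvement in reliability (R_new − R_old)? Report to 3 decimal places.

0.222

R_before = 0.765
R_after = 1 − (1 − 0.765)^3 = 0.987
ΔR = 0.987 − 0.765 = 0.222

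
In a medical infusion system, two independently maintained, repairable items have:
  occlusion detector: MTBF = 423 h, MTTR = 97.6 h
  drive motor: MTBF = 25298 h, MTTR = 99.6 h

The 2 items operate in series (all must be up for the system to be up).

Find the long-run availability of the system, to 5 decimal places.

0.80934

A(occlusion detector) = MTBF/(MTBF+MTTR) = 423/(423+97.6) = 0.812524
A(drive motor) = MTBF/(MTBF+MTTR) = 25298/(25298+99.6) = 0.996078
Series availability: 0.812524 × 0.996078 = 0.80934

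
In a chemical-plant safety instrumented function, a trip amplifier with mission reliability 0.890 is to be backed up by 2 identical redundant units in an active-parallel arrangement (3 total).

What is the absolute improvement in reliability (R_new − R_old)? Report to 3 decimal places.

R_before = 0.890
R_after = 1 − (1 − 0.890)^3 = 0.999
ΔR = 0.999 − 0.890 = 0.109

0.109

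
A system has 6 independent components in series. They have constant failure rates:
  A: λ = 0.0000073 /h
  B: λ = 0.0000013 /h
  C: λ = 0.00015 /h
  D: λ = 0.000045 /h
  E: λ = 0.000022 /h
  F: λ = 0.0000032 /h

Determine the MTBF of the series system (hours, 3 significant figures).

4370

Series of exponential components: λ_sys = Σ λ_i
λ_sys = 0.0000073 + 0.0000013 + 0.00015 + 0.000045 + 0.000022 + 0.0000032 = 2.2880e-04 /h
MTBF = 1 / λ_sys = 4370 h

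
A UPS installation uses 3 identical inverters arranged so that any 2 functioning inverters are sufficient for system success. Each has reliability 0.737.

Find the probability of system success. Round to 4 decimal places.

0.8289

R = Σ_{i=2}^{3} C(3,i) p^i (1−p)^{3−i} with p = 0.737
C(3,2)·0.737^2·0.263^1 = 0.428560
C(3,3)·0.737^3·0.263^0 = 0.400316
Sum = 0.8289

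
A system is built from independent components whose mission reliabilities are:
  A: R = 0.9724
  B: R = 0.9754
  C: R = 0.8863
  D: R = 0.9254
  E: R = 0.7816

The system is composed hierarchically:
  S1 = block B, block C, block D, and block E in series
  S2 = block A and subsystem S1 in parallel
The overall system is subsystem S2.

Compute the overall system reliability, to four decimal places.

0.9897

Series (B, C, D, and E): 0.975400 × 0.886300 × 0.925400 × 0.781600 = 0.625284
Parallel (A and [0.625284]): 1 − (1 − 0.972400)(1 − 0.625284) = 0.9897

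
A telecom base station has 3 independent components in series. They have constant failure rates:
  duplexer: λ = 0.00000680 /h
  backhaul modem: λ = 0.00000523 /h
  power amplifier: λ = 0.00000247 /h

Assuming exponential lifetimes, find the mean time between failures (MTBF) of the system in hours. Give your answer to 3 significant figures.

69000

Series of exponential components: λ_sys = Σ λ_i
λ_sys = 0.00000680 + 0.00000523 + 0.00000247 = 1.4500e-05 /h
MTBF = 1 / λ_sys = 69000 h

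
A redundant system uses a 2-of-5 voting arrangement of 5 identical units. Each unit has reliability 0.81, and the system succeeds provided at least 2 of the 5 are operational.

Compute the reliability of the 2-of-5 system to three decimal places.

0.994

R = Σ_{i=2}^{5} C(5,i) p^i (1−p)^{5−i} with p = 0.81
C(5,2)·0.81^2·0.19^3 = 0.04500
C(5,3)·0.81^3·0.19^2 = 0.19185
C(5,4)·0.81^4·0.19^1 = 0.40894
C(5,5)·0.81^5·0.19^0 = 0.34868
Sum = 0.994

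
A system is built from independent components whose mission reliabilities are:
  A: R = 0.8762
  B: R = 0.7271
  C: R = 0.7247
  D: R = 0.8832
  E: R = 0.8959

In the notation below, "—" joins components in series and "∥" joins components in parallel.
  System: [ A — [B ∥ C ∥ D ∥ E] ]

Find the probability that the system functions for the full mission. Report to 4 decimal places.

Parallel (B, C, D, and E): 1 − (1 − 0.727100)(1 − 0.724700)(1 − 0.883200)(1 − 0.895900) = 0.999087
Series (A and [0.999087]): 0.876200 × 0.999087 = 0.8754

0.8754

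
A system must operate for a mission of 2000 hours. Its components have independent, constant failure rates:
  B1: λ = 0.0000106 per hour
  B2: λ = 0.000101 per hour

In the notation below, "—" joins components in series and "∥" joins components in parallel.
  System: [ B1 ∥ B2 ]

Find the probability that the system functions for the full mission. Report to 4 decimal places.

0.9962

R(B1) = exp(−0.0000106 × 2000) = 0.979023
R(B2) = exp(−0.000101 × 2000) = 0.817095
Parallel (B1 and B2): 1 − (1 − 0.979023)(1 − 0.817095) = 0.9962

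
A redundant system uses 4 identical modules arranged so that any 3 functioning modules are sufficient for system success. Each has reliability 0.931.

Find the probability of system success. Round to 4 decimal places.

0.9740

R = Σ_{i=3}^{4} C(4,i) p^i (1−p)^{4−i} with p = 0.931
C(4,3)·0.931^3·0.069^1 = 0.222719
C(4,4)·0.931^4·0.069^0 = 0.751275
Sum = 0.9740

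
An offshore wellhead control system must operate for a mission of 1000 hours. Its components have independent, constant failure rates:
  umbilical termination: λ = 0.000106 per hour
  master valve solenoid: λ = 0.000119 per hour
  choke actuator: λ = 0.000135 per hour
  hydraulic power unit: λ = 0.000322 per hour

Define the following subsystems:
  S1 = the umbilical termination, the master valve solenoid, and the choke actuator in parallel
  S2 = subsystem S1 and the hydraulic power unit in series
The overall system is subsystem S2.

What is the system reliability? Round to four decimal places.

R(umbilical termination) = exp(−0.000106 × 1000) = 0.899425
R(master valve solenoid) = exp(−0.000119 × 1000) = 0.887808
R(choke actuator) = exp(−0.000135 × 1000) = 0.873716
R(hydraulic power unit) = exp(−0.000322 × 1000) = 0.724698
Parallel (umbilical termination, master valve solenoid, and choke actuator): 1 − (1 − 0.899425)(1 − 0.887808)(1 − 0.873716) = 0.998575
Series ([0.998575] and hydraulic power unit): 0.998575 × 0.724698 = 0.7237

0.7237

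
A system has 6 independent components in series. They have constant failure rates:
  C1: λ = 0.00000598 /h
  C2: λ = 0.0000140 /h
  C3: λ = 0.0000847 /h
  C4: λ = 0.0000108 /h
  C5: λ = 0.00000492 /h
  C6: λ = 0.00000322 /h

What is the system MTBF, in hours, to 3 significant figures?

Series of exponential components: λ_sys = Σ λ_i
λ_sys = 0.00000598 + 0.0000140 + 0.0000847 + 0.0000108 + 0.00000492 + 0.00000322 = 1.2362e-04 /h
MTBF = 1 / λ_sys = 8090 h

8090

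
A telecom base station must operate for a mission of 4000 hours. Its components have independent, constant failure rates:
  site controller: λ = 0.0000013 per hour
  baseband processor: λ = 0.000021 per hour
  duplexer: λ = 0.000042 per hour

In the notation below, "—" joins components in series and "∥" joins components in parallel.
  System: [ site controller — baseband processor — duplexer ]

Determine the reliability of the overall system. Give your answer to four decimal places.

R(site controller) = exp(−0.0000013 × 4000) = 0.994813
R(baseband processor) = exp(−0.000021 × 4000) = 0.919431
R(duplexer) = exp(−0.000042 × 4000) = 0.845354
Series (site controller, baseband processor, and duplexer): 0.994813 × 0.919431 × 0.845354 = 0.7732

0.7732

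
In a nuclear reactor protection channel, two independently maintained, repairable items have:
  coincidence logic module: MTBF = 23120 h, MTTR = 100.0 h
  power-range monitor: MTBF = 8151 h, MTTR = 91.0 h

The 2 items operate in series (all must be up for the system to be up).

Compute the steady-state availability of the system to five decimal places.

A(coincidence logic module) = MTBF/(MTBF+MTTR) = 23120/(23120+100.0) = 0.995693
A(power-range monitor) = MTBF/(MTBF+MTTR) = 8151/(8151+91.0) = 0.988959
Series availability: 0.995693 × 0.988959 = 0.98470

0.98470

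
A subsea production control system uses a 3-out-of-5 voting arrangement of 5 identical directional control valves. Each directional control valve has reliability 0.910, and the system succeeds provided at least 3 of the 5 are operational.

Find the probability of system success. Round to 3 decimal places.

R = Σ_{i=3}^{5} C(5,i) p^i (1−p)^{5−i} with p = 0.910
C(5,3)·0.910^3·0.090^2 = 0.06104
C(5,4)·0.910^4·0.090^1 = 0.30859
C(5,5)·0.910^5·0.090^0 = 0.62403
Sum = 0.994

0.994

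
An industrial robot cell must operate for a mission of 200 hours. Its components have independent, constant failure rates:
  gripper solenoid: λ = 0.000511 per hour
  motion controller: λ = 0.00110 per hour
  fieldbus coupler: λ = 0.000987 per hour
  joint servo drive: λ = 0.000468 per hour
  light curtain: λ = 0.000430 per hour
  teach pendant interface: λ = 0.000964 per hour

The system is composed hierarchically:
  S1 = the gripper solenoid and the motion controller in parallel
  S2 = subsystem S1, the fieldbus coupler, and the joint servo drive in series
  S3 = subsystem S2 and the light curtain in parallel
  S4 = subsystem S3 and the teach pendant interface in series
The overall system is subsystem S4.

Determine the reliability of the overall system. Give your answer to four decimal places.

R(gripper solenoid) = exp(−0.000511 × 200) = 0.902849
R(motion controller) = exp(−0.00110 × 200) = 0.802519
R(fieldbus coupler) = exp(−0.000987 × 200) = 0.820862
R(joint servo drive) = exp(−0.000468 × 200) = 0.910647
R(light curtain) = exp(−0.000430 × 200) = 0.917594
R(teach pendant interface) = exp(−0.000964 × 200) = 0.824647
Parallel (gripper solenoid and motion controller): 1 − (1 − 0.902849)(1 − 0.802519) = 0.980815
Series ([0.980815], fieldbus coupler, and joint servo drive): 0.980815 × 0.820862 × 0.910647 = 0.733174
Parallel ([0.733174] and light curtain): 1 − (1 − 0.733174)(1 − 0.917594) = 0.978012
Series ([0.978012] and teach pendant interface): 0.978012 × 0.824647 = 0.8065

0.8065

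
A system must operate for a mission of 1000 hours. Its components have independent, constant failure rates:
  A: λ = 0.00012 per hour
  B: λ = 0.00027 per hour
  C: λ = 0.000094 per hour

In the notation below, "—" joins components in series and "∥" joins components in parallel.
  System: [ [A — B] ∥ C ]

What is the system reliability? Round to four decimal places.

0.9710

R(A) = exp(−0.00012 × 1000) = 0.886920
R(B) = exp(−0.00027 × 1000) = 0.763379
R(C) = exp(−0.000094 × 1000) = 0.910283
Series (A and B): 0.886920 × 0.763379 = 0.677056
Parallel ([0.677056] and C): 1 − (1 − 0.677056)(1 − 0.910283) = 0.9710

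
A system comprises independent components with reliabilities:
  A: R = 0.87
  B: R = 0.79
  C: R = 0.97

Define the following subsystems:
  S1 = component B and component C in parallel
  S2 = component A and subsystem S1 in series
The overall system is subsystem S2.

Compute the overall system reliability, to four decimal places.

0.8645

Parallel (B and C): 1 − (1 − 0.790000)(1 − 0.970000) = 0.993700
Series (A and [0.993700]): 0.870000 × 0.993700 = 0.8645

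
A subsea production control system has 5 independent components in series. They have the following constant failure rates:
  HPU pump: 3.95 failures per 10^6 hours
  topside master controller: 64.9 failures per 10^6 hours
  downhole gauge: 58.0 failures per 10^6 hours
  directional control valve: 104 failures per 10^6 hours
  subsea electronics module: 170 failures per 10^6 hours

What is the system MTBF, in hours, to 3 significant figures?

Series of exponential components: λ_sys = Σ λ_i
λ_sys = 0.00000395 + 0.0000649 + 0.0000580 + 0.000104 + 0.000170 = 4.0085e-04 /h
MTBF = 1 / λ_sys = 2490 h

2490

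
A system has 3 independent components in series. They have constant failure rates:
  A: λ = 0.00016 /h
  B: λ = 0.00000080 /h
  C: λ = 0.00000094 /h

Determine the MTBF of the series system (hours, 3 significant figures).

6180

Series of exponential components: λ_sys = Σ λ_i
λ_sys = 0.00016 + 0.00000080 + 0.00000094 = 1.6174e-04 /h
MTBF = 1 / λ_sys = 6180 h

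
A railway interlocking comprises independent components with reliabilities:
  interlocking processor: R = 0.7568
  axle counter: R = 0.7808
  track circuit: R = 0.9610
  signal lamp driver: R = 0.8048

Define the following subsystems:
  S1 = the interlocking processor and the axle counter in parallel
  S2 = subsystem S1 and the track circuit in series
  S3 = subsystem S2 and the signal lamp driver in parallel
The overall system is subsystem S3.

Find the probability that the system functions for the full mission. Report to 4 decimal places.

0.9824

Parallel (interlocking processor and axle counter): 1 − (1 − 0.756800)(1 − 0.780800) = 0.946691
Series ([0.946691] and track circuit): 0.946691 × 0.961000 = 0.909770
Parallel ([0.909770] and signal lamp driver): 1 − (1 − 0.909770)(1 − 0.804800) = 0.9824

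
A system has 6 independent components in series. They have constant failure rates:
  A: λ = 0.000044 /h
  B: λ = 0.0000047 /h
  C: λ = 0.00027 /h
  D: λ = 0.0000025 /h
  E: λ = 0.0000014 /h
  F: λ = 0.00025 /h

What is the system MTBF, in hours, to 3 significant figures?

1750

Series of exponential components: λ_sys = Σ λ_i
λ_sys = 0.000044 + 0.0000047 + 0.00027 + 0.0000025 + 0.0000014 + 0.00025 = 5.7260e-04 /h
MTBF = 1 / λ_sys = 1750 h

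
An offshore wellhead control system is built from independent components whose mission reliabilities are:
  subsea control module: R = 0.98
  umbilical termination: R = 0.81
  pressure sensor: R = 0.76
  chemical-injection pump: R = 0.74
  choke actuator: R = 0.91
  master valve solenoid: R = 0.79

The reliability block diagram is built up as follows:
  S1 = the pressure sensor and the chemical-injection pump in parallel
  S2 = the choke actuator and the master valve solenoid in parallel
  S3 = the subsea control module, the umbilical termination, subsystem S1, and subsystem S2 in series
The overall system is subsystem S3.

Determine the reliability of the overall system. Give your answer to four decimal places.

Parallel (pressure sensor and chemical-injection pump): 1 − (1 − 0.760000)(1 − 0.740000) = 0.937600
Parallel (choke actuator and master valve solenoid): 1 − (1 − 0.910000)(1 − 0.790000) = 0.981100
Series (subsea control module, umbilical termination, [0.937600], and [0.981100]): 0.980000 × 0.810000 × 0.937600 × 0.981100 = 0.7302

0.7302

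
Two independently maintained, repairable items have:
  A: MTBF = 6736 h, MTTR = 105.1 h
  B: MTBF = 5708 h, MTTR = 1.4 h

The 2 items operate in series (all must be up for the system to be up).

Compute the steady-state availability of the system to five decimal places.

A(A) = MTBF/(MTBF+MTTR) = 6736/(6736+105.1) = 0.984637
A(B) = MTBF/(MTBF+MTTR) = 5708/(5708+1.4) = 0.999755
Series availability: 0.984637 × 0.999755 = 0.98440

0.98440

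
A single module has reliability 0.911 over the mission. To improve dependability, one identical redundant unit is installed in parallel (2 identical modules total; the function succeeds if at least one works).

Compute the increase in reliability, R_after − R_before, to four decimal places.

0.0811

R_before = 0.911
R_after = 1 − (1 − 0.911)^2 = 0.9921
ΔR = 0.9921 − 0.911 = 0.0811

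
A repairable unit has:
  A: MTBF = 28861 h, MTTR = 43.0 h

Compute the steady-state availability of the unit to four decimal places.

0.9985

A(A) = MTBF/(MTBF+MTTR) = 28861/(28861+43.0) = 0.9985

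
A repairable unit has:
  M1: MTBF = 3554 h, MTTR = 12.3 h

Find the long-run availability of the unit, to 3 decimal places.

0.997

A(M1) = MTBF/(MTBF+MTTR) = 3554/(3554+12.3) = 0.997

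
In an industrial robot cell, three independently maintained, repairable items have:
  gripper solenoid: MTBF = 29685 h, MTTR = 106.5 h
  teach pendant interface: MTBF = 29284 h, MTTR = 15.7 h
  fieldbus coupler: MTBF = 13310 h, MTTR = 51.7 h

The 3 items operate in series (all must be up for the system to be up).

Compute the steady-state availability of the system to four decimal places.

A(gripper solenoid) = MTBF/(MTBF+MTTR) = 29685/(29685+106.5) = 0.996425
A(teach pendant interface) = MTBF/(MTBF+MTTR) = 29284/(29284+15.7) = 0.999464
A(fieldbus coupler) = MTBF/(MTBF+MTTR) = 13310/(13310+51.7) = 0.996131
Series availability: 0.996425 × 0.999464 × 0.996131 = 0.9920

0.9920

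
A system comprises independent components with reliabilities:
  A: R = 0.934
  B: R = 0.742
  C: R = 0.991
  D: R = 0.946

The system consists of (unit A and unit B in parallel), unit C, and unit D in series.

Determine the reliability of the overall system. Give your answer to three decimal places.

Parallel (A and B): 1 − (1 − 0.93400)(1 − 0.74200) = 0.98297
Series ([0.98297], C, and D): 0.98297 × 0.99100 × 0.94600 = 0.922

0.922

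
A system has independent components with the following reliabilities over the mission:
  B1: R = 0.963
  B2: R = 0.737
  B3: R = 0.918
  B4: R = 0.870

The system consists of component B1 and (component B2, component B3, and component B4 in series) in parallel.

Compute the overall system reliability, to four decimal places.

Series (B2, B3, and B4): 0.737000 × 0.918000 × 0.870000 = 0.588612
Parallel (B1 and [0.588612]): 1 − (1 − 0.963000)(1 − 0.588612) = 0.9848

0.9848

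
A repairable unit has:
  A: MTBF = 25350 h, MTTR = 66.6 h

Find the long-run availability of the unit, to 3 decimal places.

0.997

A(A) = MTBF/(MTBF+MTTR) = 25350/(25350+66.6) = 0.997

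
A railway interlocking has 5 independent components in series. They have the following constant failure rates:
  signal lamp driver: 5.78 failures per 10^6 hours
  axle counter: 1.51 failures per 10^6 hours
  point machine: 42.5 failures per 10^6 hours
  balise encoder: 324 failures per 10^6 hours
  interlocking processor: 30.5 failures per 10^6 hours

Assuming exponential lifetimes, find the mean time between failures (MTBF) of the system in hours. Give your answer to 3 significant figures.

2470

Series of exponential components: λ_sys = Σ λ_i
λ_sys = 0.00000578 + 0.00000151 + 0.0000425 + 0.000324 + 0.0000305 = 4.0429e-04 /h
MTBF = 1 / λ_sys = 2470 h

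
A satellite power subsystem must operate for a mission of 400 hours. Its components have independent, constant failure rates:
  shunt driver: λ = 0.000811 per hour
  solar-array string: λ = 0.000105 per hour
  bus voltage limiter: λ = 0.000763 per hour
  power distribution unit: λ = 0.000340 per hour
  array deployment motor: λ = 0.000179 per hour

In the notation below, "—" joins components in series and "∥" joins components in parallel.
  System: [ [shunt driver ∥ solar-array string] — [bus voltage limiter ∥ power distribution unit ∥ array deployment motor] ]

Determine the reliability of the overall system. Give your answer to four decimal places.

R(shunt driver) = exp(−0.000811 × 400) = 0.722961
R(solar-array string) = exp(−0.000105 × 400) = 0.958870
R(bus voltage limiter) = exp(−0.000763 × 400) = 0.736976
R(power distribution unit) = exp(−0.000340 × 400) = 0.872843
R(array deployment motor) = exp(−0.000179 × 400) = 0.930903
Parallel (shunt driver and solar-array string): 1 − (1 − 0.722961)(1 − 0.958870) = 0.988605
Parallel (bus voltage limiter, power distribution unit, and array deployment motor): 1 − (1 − 0.736976)(1 − 0.872843)(1 − 0.930903) = 0.997689
Series ([0.988605] and [0.997689]): 0.988605 × 0.997689 = 0.9863

0.9863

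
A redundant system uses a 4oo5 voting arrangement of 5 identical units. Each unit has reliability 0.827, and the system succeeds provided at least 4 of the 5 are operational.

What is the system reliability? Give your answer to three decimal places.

R = Σ_{i=4}^{5} C(5,i) p^i (1−p)^{5−i} with p = 0.827
C(5,4)·0.827^4·0.173^1 = 0.40461
C(5,5)·0.827^5·0.173^0 = 0.38684
Sum = 0.791

0.791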